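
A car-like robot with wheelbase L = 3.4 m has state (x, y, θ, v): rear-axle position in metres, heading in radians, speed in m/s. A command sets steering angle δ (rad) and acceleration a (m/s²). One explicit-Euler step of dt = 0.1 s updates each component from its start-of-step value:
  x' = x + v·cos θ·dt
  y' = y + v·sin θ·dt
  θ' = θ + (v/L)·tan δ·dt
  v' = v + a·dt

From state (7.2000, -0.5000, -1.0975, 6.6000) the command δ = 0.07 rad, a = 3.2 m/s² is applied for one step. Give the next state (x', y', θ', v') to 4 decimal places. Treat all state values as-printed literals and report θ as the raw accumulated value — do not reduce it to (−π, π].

(7.5008, -1.0874, -1.0839, 6.9200)

x' = 7.2000 + 6.6000·cos(-1.0975)·0.1 = 7.5008
y' = -0.5000 + 6.6000·sin(-1.0975)·0.1 = -1.0874
θ' = -1.0975 + (6.6000/3.4)·tan(0.07)·0.1 = -1.0839
v' = 6.6000 + 3.2000·0.1 = 6.9200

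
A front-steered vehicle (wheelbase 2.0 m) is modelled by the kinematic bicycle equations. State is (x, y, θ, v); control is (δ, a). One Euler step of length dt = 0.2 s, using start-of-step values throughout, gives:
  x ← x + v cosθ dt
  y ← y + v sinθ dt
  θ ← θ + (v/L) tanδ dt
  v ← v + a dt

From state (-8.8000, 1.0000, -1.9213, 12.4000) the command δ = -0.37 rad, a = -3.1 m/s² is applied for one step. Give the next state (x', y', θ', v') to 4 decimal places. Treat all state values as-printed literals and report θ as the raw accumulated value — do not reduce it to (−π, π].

x' = -8.8000 + 12.4000·cos(-1.9213)·0.2 = -9.6516
y' = 1.0000 + 12.4000·sin(-1.9213)·0.2 = -1.3292
θ' = -1.9213 + (12.4000/2.0)·tan(-0.37)·0.2 = -2.4023
v' = 12.4000 − 3.1000·0.2 = 11.7800

(-9.6516, -1.3292, -2.4023, 11.7800)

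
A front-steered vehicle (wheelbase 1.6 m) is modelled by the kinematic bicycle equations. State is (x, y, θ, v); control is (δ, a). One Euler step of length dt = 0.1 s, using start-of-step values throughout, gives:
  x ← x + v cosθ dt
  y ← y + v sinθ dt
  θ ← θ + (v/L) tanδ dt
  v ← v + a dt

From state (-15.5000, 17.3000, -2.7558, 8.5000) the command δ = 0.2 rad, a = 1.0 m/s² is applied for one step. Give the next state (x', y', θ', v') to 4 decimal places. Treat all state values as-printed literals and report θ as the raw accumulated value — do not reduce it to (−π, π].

x' = -15.5000 + 8.5000·cos(-2.7558)·0.1 = -16.2875
y' = 17.3000 + 8.5000·sin(-2.7558)·0.1 = 16.9802
θ' = -2.7558 + (8.5000/1.6)·tan(0.2)·0.1 = -2.6481
v' = 8.5000 + 1.0000·0.1 = 8.6000

(-16.2875, 16.9802, -2.6481, 8.6000)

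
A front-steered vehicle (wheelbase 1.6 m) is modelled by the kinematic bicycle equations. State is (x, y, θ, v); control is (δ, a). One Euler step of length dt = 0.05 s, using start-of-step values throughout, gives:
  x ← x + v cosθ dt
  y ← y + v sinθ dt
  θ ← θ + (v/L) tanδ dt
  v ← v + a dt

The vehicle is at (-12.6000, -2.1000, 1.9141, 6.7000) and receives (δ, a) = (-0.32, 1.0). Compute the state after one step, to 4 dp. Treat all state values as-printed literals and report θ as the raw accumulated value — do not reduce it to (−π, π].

x' = -12.6000 + 6.7000·cos(1.9141)·0.05 = -12.7128
y' = -2.1000 + 6.7000·sin(1.9141)·0.05 = -1.7845
θ' = 1.9141 + (6.7000/1.6)·tan(-0.32)·0.05 = 1.8447
v' = 6.7000 + 1.0000·0.05 = 6.7500

(-12.7128, -1.7845, 1.8447, 6.7500)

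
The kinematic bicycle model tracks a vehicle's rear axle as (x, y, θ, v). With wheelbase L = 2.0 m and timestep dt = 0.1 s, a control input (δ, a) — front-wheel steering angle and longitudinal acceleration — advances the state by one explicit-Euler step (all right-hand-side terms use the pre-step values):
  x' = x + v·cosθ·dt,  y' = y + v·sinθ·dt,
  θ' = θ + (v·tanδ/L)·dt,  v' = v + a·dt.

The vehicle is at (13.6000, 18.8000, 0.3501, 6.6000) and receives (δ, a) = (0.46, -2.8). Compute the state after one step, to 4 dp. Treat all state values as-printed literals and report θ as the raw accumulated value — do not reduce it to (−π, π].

x' = 13.6000 + 6.6000·cos(0.3501)·0.1 = 14.2200
y' = 18.8000 + 6.6000·sin(0.3501)·0.1 = 19.0264
θ' = 0.3501 + (6.6000/2.0)·tan(0.46)·0.1 = 0.5136
v' = 6.6000 − 2.8000·0.1 = 6.3200

(14.2200, 19.0264, 0.5136, 6.3200)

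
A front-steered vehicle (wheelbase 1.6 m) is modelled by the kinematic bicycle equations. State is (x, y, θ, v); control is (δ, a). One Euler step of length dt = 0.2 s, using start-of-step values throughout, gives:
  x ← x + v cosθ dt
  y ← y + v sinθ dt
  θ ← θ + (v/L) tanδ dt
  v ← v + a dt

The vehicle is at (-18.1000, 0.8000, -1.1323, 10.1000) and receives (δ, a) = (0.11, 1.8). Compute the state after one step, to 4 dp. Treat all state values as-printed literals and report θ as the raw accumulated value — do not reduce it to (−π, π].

x' = -18.1000 + 10.1000·cos(-1.1323)·0.2 = -17.2424
y' = 0.8000 + 10.1000·sin(-1.1323)·0.2 = -1.0289
θ' = -1.1323 + (10.1000/1.6)·tan(0.11)·0.2 = -0.9929
v' = 10.1000 + 1.8000·0.2 = 10.4600

(-17.2424, -1.0289, -0.9929, 10.4600)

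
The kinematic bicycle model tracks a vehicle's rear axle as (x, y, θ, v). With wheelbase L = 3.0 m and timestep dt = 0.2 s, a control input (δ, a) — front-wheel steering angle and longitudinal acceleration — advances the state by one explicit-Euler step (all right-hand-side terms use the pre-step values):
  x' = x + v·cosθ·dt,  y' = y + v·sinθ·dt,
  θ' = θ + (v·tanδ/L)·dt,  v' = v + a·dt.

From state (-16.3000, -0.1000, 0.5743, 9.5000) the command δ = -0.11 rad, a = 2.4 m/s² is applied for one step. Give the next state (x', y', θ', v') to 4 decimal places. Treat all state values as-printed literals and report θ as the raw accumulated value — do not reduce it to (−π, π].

(-14.7048, 0.9322, 0.5044, 9.9800)

x' = -16.3000 + 9.5000·cos(0.5743)·0.2 = -14.7048
y' = -0.1000 + 9.5000·sin(0.5743)·0.2 = 0.9322
θ' = 0.5743 + (9.5000/3.0)·tan(-0.11)·0.2 = 0.5044
v' = 9.5000 + 2.4000·0.2 = 9.9800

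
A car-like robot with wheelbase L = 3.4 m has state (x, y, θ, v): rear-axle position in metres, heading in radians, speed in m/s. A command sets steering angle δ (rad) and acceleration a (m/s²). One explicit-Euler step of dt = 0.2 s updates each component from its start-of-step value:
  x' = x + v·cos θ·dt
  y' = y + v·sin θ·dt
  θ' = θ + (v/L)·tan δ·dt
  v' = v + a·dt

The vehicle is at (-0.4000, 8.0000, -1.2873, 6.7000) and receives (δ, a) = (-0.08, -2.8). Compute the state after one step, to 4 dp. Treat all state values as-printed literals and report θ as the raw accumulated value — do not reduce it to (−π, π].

x' = -0.4000 + 6.7000·cos(-1.2873)·0.2 = -0.0252
y' = 8.0000 + 6.7000·sin(-1.2873)·0.2 = 6.7135
θ' = -1.2873 + (6.7000/3.4)·tan(-0.08)·0.2 = -1.3189
v' = 6.7000 − 2.8000·0.2 = 6.1400

(-0.0252, 6.7135, -1.3189, 6.1400)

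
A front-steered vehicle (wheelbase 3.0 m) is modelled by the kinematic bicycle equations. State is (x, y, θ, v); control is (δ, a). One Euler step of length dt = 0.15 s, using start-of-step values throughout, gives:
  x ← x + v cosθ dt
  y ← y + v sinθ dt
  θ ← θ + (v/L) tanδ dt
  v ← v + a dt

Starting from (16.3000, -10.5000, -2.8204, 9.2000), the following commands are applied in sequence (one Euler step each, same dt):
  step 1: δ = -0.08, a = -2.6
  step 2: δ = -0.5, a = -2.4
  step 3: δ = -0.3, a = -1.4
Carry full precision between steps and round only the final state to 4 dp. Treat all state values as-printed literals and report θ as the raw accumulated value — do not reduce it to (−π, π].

after step 1 (δ=-0.08, a=-2.6): (14.990574, -10.935664, -2.857279, 8.810000)
after step 2 (δ=-0.5, a=-2.4): (13.722126, -11.306343, -3.097925, 8.450000)
after step 3 (δ=-0.3, a=-1.4): (12.455835, -11.361675, -3.228620, 8.240000)

(12.4558, -11.3617, -3.2286, 8.2400)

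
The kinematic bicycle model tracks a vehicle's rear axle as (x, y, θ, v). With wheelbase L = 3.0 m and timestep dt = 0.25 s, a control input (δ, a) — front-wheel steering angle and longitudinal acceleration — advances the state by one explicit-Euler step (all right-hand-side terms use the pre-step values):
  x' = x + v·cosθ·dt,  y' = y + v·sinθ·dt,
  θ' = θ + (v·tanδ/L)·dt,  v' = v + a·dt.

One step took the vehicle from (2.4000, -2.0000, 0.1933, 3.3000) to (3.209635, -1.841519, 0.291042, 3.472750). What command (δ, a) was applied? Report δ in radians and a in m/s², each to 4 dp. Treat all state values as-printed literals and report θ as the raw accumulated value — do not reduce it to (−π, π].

δ = 0.3415, a = 0.6910

a = (v'−v)/dt = (0.172750)/0.25 = 0.6910
Δθ = θ'−θ = 0.097742;  (v·dt/L) = 3.3000·0.25/3.0 = 0.275000
tan δ = Δθ·L/(v·dt) = 0.355425  →  δ = 0.3415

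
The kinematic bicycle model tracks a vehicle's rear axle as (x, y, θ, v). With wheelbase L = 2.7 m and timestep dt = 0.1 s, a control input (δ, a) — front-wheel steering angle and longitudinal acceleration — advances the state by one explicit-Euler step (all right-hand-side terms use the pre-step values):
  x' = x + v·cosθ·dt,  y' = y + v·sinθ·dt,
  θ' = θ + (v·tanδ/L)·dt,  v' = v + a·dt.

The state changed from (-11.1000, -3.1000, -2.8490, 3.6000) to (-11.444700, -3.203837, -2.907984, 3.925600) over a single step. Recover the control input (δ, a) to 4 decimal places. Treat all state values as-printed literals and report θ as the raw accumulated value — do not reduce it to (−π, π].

δ = -0.4165, a = 3.2560

a = (v'−v)/dt = (0.325600)/0.1 = 3.2560
Δθ = θ'−θ = -0.058984;  (v·dt/L) = 3.6000·0.1/2.7 = 0.133333
tan δ = Δθ·L/(v·dt) = -0.442380  →  δ = -0.4165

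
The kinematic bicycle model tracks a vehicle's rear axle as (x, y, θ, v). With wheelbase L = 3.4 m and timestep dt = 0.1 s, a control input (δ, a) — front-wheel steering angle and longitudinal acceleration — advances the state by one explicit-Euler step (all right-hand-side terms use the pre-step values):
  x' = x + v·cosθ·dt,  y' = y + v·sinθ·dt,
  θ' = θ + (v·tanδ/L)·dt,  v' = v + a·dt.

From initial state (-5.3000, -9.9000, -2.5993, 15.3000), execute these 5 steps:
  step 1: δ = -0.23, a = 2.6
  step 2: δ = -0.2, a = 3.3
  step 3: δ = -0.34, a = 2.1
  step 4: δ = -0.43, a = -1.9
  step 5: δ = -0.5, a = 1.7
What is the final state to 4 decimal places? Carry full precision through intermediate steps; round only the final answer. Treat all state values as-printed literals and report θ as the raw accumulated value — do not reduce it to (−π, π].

after step 1 (δ=-0.23, a=2.6): (-6.610487, -10.689635, -2.704665, 15.560000)
after step 2 (δ=-0.2, a=3.3): (-8.020310, -11.348069, -2.797434, 15.890000)
after step 3 (δ=-0.34, a=2.1): (-9.516131, -11.884205, -2.962754, 16.100000)
after step 4 (δ=-0.43, a=-1.9): (-11.100453, -12.170602, -3.179925, 15.910000)
after step 5 (δ=-0.5, a=1.7): (-12.690284, -12.109631, -3.435562, 16.080000)

(-12.6903, -12.1096, -3.4356, 16.0800)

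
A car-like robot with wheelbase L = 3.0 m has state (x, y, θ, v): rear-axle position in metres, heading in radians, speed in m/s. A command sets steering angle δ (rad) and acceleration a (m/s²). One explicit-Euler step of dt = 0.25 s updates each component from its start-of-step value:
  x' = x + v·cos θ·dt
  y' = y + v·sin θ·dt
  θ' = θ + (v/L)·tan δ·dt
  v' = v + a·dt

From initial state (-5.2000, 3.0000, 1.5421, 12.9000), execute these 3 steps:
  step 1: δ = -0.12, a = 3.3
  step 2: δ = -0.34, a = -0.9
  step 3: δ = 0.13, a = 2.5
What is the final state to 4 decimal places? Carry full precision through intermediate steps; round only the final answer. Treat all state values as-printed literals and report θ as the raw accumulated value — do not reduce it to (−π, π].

(-2.7654, 12.4663, 1.1550, 14.1250)

after step 1 (δ=-0.12, a=3.3): (-5.107467, 6.223672, 1.412477, 13.725000)
after step 2 (δ=-0.34, a=-0.9): (-4.566501, 9.612010, 1.007891, 13.500000)
after step 3 (δ=0.13, a=2.5): (-2.765447, 12.466275, 1.154970, 14.125000)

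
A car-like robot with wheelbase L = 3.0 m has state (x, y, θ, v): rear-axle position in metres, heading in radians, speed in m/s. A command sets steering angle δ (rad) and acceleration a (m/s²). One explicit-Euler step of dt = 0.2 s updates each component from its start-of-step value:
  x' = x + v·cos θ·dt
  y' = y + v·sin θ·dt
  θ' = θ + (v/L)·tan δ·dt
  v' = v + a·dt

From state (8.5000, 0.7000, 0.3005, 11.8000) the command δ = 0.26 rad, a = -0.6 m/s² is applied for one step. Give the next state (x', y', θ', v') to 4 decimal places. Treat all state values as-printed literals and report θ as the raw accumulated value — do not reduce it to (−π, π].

(10.7542, 1.3986, 0.5098, 11.6800)

x' = 8.5000 + 11.8000·cos(0.3005)·0.2 = 10.7542
y' = 0.7000 + 11.8000·sin(0.3005)·0.2 = 1.3986
θ' = 0.3005 + (11.8000/3.0)·tan(0.26)·0.2 = 0.5098
v' = 11.8000 − 0.6000·0.2 = 11.6800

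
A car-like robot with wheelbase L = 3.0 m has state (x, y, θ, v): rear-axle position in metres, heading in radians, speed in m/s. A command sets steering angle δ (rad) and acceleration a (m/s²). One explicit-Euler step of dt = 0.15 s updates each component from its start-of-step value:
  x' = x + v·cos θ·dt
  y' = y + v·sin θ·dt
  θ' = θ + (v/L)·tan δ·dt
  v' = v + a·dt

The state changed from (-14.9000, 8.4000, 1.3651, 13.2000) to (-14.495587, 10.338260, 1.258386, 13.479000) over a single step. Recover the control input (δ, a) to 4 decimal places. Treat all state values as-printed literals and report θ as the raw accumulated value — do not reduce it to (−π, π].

a = (v'−v)/dt = (0.279000)/0.15 = 1.8600
Δθ = θ'−θ = -0.106714;  (v·dt/L) = 13.2000·0.15/3.0 = 0.660000
tan δ = Δθ·L/(v·dt) = -0.161688  →  δ = -0.1603

δ = -0.1603, a = 1.8600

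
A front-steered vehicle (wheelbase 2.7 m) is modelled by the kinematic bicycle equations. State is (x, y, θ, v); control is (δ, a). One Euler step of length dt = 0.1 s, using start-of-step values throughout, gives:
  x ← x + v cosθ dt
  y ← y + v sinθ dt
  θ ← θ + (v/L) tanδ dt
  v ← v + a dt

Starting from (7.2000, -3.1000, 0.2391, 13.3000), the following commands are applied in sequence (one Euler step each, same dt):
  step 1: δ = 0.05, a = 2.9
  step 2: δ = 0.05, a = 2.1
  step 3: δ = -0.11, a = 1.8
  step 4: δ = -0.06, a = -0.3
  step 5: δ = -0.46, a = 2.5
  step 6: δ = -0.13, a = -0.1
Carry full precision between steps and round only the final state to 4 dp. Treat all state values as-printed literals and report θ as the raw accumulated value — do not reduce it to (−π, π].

(15.2720, -1.5139, -0.1234, 14.1900)

after step 1 (δ=0.05, a=2.9): (8.492164, -2.785018, 0.263750, 13.590000)
after step 2 (δ=0.05, a=2.1): (9.804168, -2.430723, 0.288938, 13.800000)
after step 3 (δ=-0.11, a=1.8): (11.126963, -2.037514, 0.232488, 13.980000)
after step 4 (δ=-0.06, a=-0.3): (12.487352, -1.715416, 0.201384, 13.950000)
after step 5 (δ=-0.46, a=2.5): (13.854160, -1.436381, -0.054598, 14.200000)
after step 6 (δ=-0.13, a=-0.1): (15.272044, -1.513872, -0.123356, 14.190000)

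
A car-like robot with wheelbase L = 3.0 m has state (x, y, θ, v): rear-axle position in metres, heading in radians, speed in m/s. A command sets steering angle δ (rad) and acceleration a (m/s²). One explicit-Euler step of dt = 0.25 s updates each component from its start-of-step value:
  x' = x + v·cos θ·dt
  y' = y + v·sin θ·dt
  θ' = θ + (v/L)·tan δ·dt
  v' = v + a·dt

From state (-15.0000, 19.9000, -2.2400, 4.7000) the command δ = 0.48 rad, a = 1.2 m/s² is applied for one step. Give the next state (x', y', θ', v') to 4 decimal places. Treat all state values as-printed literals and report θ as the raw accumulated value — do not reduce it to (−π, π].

(-15.7289, 18.9784, -2.0361, 5.0000)

x' = -15.0000 + 4.7000·cos(-2.2400)·0.25 = -15.7289
y' = 19.9000 + 4.7000·sin(-2.2400)·0.25 = 18.9784
θ' = -2.2400 + (4.7000/3.0)·tan(0.48)·0.25 = -2.0361
v' = 4.7000 + 1.2000·0.25 = 5.0000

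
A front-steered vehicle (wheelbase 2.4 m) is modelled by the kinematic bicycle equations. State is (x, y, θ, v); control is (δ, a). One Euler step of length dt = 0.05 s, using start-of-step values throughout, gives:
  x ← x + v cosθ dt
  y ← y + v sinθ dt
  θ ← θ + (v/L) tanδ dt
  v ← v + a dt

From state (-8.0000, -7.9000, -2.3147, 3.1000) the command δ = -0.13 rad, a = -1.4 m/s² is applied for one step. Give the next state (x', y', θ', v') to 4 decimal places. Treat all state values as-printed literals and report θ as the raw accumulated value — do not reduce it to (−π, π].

(-8.1050, -8.0141, -2.3231, 3.0300)

x' = -8.0000 + 3.1000·cos(-2.3147)·0.05 = -8.1050
y' = -7.9000 + 3.1000·sin(-2.3147)·0.05 = -8.0141
θ' = -2.3147 + (3.1000/2.4)·tan(-0.13)·0.05 = -2.3231
v' = 3.1000 − 1.4000·0.05 = 3.0300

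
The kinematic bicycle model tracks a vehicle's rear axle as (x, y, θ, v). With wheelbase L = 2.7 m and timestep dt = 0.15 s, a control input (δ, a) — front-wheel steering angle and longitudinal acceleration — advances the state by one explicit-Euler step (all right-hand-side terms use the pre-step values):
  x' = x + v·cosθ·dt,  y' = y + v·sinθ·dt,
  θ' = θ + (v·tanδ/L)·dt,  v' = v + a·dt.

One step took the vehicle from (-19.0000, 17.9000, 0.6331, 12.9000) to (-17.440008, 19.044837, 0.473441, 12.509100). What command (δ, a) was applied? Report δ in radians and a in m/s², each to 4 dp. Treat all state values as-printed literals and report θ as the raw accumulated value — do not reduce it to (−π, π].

a = (v'−v)/dt = (-0.390900)/0.15 = -2.6060
Δθ = θ'−θ = -0.159659;  (v·dt/L) = 12.9000·0.15/2.7 = 0.716667
tan δ = Δθ·L/(v·dt) = -0.222780  →  δ = -0.2192

δ = -0.2192, a = -2.6060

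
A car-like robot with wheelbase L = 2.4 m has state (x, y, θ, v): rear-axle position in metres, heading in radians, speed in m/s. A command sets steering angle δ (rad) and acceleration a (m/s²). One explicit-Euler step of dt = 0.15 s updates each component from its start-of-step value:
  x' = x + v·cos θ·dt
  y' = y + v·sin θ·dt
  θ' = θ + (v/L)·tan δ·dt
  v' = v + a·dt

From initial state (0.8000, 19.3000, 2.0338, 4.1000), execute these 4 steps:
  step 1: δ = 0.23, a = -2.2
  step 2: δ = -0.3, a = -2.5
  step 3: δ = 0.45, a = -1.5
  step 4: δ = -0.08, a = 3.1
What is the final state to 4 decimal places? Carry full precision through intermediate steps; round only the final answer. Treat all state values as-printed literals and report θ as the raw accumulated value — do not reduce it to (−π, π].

after step 1 (δ=0.23, a=-2.2): (0.525318, 19.850250, 2.093799, 3.770000)
after step 2 (δ=-0.3, a=-2.5): (0.242860, 20.340155, 2.020912, 3.395000)
after step 3 (δ=0.45, a=-1.5): (0.021301, 20.798683, 2.123410, 3.170000)
after step 4 (δ=-0.08, a=3.1): (-0.228296, 21.203407, 2.107526, 3.635000)

(-0.2283, 21.2034, 2.1075, 3.6350)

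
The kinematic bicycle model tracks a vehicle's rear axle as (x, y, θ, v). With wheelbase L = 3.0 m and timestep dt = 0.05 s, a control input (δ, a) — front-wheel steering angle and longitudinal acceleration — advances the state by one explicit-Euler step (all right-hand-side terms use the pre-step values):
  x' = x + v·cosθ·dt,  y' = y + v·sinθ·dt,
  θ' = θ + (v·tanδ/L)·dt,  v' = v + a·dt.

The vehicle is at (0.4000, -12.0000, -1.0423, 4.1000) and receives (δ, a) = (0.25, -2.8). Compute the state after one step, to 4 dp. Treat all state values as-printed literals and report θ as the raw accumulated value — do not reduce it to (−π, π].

x' = 0.4000 + 4.1000·cos(-1.0423)·0.05 = 0.5034
y' = -12.0000 + 4.1000·sin(-1.0423)·0.05 = -12.1770
θ' = -1.0423 + (4.1000/3.0)·tan(0.25)·0.05 = -1.0249
v' = 4.1000 − 2.8000·0.05 = 3.9600

(0.5034, -12.1770, -1.0249, 3.9600)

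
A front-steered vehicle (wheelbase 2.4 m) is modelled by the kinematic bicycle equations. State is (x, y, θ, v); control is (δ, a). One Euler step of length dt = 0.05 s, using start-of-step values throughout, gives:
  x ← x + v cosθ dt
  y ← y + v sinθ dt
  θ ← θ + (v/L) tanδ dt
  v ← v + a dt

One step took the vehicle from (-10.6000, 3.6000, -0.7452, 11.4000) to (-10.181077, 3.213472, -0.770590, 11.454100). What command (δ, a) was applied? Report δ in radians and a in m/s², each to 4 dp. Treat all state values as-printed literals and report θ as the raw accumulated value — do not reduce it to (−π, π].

a = (v'−v)/dt = (0.054100)/0.05 = 1.0820
Δθ = θ'−θ = -0.025390;  (v·dt/L) = 11.4000·0.05/2.4 = 0.237500
tan δ = Δθ·L/(v·dt) = -0.106905  →  δ = -0.1065

δ = -0.1065, a = 1.0820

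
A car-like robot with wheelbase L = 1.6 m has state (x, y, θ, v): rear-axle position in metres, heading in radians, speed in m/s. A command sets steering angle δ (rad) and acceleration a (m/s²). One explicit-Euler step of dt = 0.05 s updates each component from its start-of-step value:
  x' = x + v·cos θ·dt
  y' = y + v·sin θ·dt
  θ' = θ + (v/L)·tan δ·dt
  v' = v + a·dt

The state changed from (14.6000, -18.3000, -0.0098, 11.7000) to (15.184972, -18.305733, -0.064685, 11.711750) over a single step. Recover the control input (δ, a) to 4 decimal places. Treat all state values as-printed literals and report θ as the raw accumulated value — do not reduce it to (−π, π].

δ = -0.1490, a = 0.2350

a = (v'−v)/dt = (0.011750)/0.05 = 0.2350
Δθ = θ'−θ = -0.054885;  (v·dt/L) = 11.7000·0.05/1.6 = 0.365625
tan δ = Δθ·L/(v·dt) = -0.150113  →  δ = -0.1490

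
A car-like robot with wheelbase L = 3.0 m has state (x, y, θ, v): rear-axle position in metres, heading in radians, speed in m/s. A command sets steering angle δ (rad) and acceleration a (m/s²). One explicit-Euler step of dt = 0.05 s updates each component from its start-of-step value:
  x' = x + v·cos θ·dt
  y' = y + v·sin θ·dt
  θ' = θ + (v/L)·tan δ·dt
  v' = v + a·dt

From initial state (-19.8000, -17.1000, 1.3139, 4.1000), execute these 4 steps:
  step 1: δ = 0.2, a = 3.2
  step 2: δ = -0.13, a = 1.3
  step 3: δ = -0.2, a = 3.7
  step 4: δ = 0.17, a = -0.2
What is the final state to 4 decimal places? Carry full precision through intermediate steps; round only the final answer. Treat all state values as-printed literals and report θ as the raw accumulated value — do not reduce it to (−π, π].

after step 1 (δ=0.2, a=3.2): (-19.747914, -16.901727, 1.327752, 4.260000)
after step 2 (δ=-0.13, a=1.3): (-19.696653, -16.694988, 1.318470, 4.325000)
after step 3 (δ=-0.2, a=3.7): (-19.642665, -16.485585, 1.303857, 4.510000)
after step 4 (δ=0.17, a=-0.2): (-19.583182, -16.268072, 1.316760, 4.500000)

(-19.5832, -16.2681, 1.3168, 4.5000)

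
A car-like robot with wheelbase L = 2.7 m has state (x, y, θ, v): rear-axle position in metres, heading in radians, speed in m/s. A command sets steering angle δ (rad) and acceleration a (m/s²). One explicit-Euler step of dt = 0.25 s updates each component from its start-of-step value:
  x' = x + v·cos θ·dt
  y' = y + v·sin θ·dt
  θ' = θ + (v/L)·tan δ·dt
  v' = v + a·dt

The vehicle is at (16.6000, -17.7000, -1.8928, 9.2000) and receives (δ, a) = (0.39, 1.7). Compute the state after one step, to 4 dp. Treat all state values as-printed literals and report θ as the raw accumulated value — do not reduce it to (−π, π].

x' = 16.6000 + 9.2000·cos(-1.8928)·0.25 = 15.8721
y' = -17.7000 + 9.2000·sin(-1.8928)·0.25 = -19.8818
θ' = -1.8928 + (9.2000/2.7)·tan(0.39)·0.25 = -1.5426
v' = 9.2000 + 1.7000·0.25 = 9.6250

(15.8721, -19.8818, -1.5426, 9.6250)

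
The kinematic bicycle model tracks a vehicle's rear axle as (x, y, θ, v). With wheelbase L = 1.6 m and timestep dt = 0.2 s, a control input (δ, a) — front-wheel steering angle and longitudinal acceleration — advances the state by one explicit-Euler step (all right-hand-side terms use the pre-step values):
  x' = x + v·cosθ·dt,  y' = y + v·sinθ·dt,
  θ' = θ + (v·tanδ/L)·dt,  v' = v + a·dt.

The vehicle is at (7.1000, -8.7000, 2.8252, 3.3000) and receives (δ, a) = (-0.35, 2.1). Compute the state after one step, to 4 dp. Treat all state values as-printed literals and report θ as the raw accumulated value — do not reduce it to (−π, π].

x' = 7.1000 + 3.3000·cos(2.8252)·0.2 = 6.4728
y' = -8.7000 + 3.3000·sin(2.8252)·0.2 = -8.4946
θ' = 2.8252 + (3.3000/1.6)·tan(-0.35)·0.2 = 2.6746
v' = 3.3000 + 2.1000·0.2 = 3.7200

(6.4728, -8.4946, 2.6746, 3.7200)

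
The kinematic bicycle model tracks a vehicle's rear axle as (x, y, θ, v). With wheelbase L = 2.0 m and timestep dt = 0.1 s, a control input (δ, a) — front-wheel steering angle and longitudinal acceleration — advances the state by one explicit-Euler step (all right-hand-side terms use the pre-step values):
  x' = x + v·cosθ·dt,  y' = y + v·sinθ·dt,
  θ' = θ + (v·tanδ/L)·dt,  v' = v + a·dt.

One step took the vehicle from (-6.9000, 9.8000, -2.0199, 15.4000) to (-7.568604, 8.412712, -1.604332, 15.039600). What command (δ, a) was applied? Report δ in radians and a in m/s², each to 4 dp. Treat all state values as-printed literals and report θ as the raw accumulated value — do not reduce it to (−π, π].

δ = 0.4949, a = -3.6040

a = (v'−v)/dt = (-0.360400)/0.1 = -3.6040
Δθ = θ'−θ = 0.415568;  (v·dt/L) = 15.4000·0.1/2.0 = 0.770000
tan δ = Δθ·L/(v·dt) = 0.539699  →  δ = 0.4949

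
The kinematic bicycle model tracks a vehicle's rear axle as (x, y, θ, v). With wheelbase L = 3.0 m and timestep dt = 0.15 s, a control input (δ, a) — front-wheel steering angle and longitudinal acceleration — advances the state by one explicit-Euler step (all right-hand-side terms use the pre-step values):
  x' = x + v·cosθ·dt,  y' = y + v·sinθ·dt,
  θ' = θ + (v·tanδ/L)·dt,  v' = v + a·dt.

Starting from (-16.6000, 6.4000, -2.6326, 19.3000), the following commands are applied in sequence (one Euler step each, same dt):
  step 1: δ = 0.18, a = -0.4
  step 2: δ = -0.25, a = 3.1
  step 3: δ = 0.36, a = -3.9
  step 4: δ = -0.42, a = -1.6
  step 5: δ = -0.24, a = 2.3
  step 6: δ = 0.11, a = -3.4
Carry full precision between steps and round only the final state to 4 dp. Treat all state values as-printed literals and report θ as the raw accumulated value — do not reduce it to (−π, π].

after step 1 (δ=0.18, a=-0.4): (-19.128018, 4.989273, -2.456999, 19.240000)
after step 2 (δ=-0.25, a=3.1): (-21.363734, 3.164288, -2.702638, 19.705000)
after step 3 (δ=0.36, a=-3.9): (-24.039268, 1.908114, -2.331787, 19.120000)
after step 4 (δ=-0.42, a=-1.6): (-26.017154, -0.168756, -2.758711, 18.880000)
after step 5 (δ=-0.24, a=2.3): (-28.644094, -1.226778, -2.989723, 19.225000)
after step 6 (δ=0.11, a=-3.4): (-31.494653, -1.663049, -2.883557, 18.715000)

(-31.4947, -1.6630, -2.8836, 18.7150)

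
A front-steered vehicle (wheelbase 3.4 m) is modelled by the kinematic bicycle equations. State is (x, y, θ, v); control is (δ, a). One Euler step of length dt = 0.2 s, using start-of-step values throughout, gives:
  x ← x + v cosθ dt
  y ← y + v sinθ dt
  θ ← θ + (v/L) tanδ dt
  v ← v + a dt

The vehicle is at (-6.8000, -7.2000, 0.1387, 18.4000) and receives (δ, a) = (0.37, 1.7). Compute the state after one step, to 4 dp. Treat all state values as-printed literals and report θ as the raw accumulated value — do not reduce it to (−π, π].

x' = -6.8000 + 18.4000·cos(0.1387)·0.2 = -3.1553
y' = -7.2000 + 18.4000·sin(0.1387)·0.2 = -6.6912
θ' = 0.1387 + (18.4000/3.4)·tan(0.37)·0.2 = 0.5585
v' = 18.4000 + 1.7000·0.2 = 18.7400

(-3.1553, -6.6912, 0.5585, 18.7400)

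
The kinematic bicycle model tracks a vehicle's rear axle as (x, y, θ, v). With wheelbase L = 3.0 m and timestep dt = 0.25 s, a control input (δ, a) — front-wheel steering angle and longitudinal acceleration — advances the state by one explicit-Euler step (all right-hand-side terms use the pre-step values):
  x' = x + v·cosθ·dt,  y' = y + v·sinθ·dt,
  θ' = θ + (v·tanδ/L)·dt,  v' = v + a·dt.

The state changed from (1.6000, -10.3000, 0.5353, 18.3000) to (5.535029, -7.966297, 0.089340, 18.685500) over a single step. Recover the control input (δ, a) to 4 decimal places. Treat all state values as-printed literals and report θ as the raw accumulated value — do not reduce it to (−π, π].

a = (v'−v)/dt = (0.385500)/0.25 = 1.5420
Δθ = θ'−θ = -0.445960;  (v·dt/L) = 18.3000·0.25/3.0 = 1.525000
tan δ = Δθ·L/(v·dt) = -0.292433  →  δ = -0.2845

δ = -0.2845, a = 1.5420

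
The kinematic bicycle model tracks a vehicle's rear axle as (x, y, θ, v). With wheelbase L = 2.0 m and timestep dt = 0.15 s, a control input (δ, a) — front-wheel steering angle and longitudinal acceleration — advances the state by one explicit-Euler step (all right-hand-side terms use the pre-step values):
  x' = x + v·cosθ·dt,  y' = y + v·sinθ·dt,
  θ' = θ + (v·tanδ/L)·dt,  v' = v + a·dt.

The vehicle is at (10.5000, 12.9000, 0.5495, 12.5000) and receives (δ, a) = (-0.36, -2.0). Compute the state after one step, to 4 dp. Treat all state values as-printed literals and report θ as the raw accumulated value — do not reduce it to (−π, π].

(12.0990, 13.8792, 0.1966, 12.2000)

x' = 10.5000 + 12.5000·cos(0.5495)·0.15 = 12.0990
y' = 12.9000 + 12.5000·sin(0.5495)·0.15 = 13.8792
θ' = 0.5495 + (12.5000/2.0)·tan(-0.36)·0.15 = 0.1966
v' = 12.5000 − 2.0000·0.15 = 12.2000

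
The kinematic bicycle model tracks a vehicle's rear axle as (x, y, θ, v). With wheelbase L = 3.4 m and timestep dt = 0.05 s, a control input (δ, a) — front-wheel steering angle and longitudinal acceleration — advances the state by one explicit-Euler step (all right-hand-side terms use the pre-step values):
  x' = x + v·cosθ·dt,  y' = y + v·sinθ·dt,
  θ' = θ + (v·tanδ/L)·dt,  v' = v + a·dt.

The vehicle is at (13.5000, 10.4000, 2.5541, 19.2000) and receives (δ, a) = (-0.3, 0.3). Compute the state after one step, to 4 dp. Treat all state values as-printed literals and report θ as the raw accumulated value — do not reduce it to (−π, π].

(12.7010, 10.9321, 2.4668, 19.2150)

x' = 13.5000 + 19.2000·cos(2.5541)·0.05 = 12.7010
y' = 10.4000 + 19.2000·sin(2.5541)·0.05 = 10.9321
θ' = 2.5541 + (19.2000/3.4)·tan(-0.3)·0.05 = 2.4668
v' = 19.2000 + 0.3000·0.05 = 19.2150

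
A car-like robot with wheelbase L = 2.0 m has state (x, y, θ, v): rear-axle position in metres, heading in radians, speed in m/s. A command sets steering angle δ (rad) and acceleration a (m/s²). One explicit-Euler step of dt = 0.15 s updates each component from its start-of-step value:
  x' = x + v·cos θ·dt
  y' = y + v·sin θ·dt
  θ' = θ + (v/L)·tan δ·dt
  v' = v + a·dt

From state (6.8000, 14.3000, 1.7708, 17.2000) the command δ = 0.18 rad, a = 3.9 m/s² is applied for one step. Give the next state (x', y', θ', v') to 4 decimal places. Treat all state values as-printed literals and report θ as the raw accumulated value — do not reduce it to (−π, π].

(6.2874, 16.8286, 2.0055, 17.7850)

x' = 6.8000 + 17.2000·cos(1.7708)·0.15 = 6.2874
y' = 14.3000 + 17.2000·sin(1.7708)·0.15 = 16.8286
θ' = 1.7708 + (17.2000/2.0)·tan(0.18)·0.15 = 2.0055
v' = 17.2000 + 3.9000·0.15 = 17.7850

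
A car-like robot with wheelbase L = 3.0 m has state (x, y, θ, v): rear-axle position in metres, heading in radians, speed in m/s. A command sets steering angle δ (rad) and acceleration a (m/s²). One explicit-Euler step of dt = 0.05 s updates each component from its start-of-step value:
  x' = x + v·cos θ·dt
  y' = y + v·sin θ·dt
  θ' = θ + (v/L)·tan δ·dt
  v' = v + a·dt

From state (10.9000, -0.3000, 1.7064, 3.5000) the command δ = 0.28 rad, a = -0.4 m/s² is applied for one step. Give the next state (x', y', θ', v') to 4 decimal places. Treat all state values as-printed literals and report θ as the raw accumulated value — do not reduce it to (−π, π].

(10.8763, -0.1266, 1.7232, 3.4800)

x' = 10.9000 + 3.5000·cos(1.7064)·0.05 = 10.8763
y' = -0.3000 + 3.5000·sin(1.7064)·0.05 = -0.1266
θ' = 1.7064 + (3.5000/3.0)·tan(0.28)·0.05 = 1.7232
v' = 3.5000 − 0.4000·0.05 = 3.4800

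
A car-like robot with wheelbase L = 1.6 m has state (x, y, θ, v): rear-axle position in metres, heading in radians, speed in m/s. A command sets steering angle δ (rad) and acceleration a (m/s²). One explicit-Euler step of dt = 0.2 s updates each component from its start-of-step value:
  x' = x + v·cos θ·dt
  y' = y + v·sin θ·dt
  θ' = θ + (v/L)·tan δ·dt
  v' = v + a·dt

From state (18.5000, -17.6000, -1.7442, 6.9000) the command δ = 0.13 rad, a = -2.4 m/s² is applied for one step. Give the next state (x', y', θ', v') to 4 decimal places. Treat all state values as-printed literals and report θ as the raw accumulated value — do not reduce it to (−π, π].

(18.2619, -18.9593, -1.6314, 6.4200)

x' = 18.5000 + 6.9000·cos(-1.7442)·0.2 = 18.2619
y' = -17.6000 + 6.9000·sin(-1.7442)·0.2 = -18.9593
θ' = -1.7442 + (6.9000/1.6)·tan(0.13)·0.2 = -1.6314
v' = 6.9000 − 2.4000·0.2 = 6.4200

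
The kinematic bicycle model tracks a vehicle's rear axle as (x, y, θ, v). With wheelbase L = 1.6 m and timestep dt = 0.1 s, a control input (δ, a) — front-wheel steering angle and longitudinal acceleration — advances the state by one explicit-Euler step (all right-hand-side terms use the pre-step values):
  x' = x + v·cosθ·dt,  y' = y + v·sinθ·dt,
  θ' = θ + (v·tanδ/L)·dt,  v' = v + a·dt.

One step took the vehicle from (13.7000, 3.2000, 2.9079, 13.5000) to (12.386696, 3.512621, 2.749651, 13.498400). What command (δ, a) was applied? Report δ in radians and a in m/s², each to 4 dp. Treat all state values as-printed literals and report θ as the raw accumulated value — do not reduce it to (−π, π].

a = (v'−v)/dt = (-0.001600)/0.1 = -0.0160
Δθ = θ'−θ = -0.158249;  (v·dt/L) = 13.5000·0.1/1.6 = 0.843750
tan δ = Δθ·L/(v·dt) = -0.187554  →  δ = -0.1854

δ = -0.1854, a = -0.0160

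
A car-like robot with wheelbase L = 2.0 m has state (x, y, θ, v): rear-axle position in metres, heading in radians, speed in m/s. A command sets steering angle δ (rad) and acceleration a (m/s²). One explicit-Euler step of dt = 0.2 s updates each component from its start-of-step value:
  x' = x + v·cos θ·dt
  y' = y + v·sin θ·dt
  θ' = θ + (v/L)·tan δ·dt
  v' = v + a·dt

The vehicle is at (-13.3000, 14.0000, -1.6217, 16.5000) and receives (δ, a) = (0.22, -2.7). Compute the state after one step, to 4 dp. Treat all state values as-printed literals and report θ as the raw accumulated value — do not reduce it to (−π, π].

x' = -13.3000 + 16.5000·cos(-1.6217)·0.2 = -13.4679
y' = 14.0000 + 16.5000·sin(-1.6217)·0.2 = 10.7043
θ' = -1.6217 + (16.5000/2.0)·tan(0.22)·0.2 = -1.2527
v' = 16.5000 − 2.7000·0.2 = 15.9600

(-13.4679, 10.7043, -1.2527, 15.9600)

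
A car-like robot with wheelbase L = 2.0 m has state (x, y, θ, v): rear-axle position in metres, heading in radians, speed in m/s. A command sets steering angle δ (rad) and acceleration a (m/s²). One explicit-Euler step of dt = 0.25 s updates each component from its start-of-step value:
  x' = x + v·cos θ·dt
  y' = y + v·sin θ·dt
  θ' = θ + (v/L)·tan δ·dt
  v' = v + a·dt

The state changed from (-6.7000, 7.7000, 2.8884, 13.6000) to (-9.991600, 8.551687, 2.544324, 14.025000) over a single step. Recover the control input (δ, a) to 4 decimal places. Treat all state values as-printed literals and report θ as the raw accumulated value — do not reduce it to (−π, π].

a = (v'−v)/dt = (0.425000)/0.25 = 1.7000
Δθ = θ'−θ = -0.344076;  (v·dt/L) = 13.6000·0.25/2.0 = 1.700000
tan δ = Δθ·L/(v·dt) = -0.202398  →  δ = -0.1997

δ = -0.1997, a = 1.7000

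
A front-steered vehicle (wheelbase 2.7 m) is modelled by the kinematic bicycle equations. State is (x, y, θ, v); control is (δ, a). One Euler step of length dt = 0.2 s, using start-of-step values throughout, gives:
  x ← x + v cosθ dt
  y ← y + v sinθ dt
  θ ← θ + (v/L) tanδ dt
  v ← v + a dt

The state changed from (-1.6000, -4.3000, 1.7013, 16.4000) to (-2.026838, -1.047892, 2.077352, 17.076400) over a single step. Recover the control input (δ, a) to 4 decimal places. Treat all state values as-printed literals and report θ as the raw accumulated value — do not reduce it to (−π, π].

δ = 0.3002, a = 3.3820

a = (v'−v)/dt = (0.676400)/0.2 = 3.3820
Δθ = θ'−θ = 0.376052;  (v·dt/L) = 16.4000·0.2/2.7 = 1.214815
tan δ = Δθ·L/(v·dt) = 0.309555  →  δ = 0.3002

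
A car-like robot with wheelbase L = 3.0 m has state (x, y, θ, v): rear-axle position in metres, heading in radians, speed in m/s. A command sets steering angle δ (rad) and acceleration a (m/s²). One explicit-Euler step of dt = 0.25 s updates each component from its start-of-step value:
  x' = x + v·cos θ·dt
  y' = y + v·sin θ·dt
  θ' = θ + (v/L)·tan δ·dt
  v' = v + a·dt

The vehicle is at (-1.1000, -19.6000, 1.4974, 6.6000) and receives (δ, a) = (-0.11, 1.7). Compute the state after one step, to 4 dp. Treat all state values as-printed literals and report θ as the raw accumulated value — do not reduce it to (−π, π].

(-0.9790, -17.9544, 1.4367, 7.0250)

x' = -1.1000 + 6.6000·cos(1.4974)·0.25 = -0.9790
y' = -19.6000 + 6.6000·sin(1.4974)·0.25 = -17.9544
θ' = 1.4974 + (6.6000/3.0)·tan(-0.11)·0.25 = 1.4367
v' = 6.6000 + 1.7000·0.25 = 7.0250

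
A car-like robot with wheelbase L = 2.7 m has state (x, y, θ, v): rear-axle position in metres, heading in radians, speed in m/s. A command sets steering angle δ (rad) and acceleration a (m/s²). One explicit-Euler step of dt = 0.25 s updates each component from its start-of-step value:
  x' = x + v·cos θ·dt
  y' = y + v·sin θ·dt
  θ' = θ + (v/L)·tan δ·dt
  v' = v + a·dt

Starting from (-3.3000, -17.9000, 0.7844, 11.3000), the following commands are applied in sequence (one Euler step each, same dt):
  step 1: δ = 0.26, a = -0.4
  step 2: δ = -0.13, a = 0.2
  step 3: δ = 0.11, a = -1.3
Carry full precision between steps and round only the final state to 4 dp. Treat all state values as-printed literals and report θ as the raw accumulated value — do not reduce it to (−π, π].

(1.7495, -11.2083, 1.0422, 10.9250)

after step 1 (δ=0.26, a=-0.4): (-1.300430, -15.904418, 1.062737, 11.200000)
after step 2 (δ=-0.13, a=0.2): (0.061720, -13.458085, 0.927158, 11.250000)
after step 3 (δ=0.11, a=-1.3): (1.749529, -11.208317, 1.042206, 10.925000)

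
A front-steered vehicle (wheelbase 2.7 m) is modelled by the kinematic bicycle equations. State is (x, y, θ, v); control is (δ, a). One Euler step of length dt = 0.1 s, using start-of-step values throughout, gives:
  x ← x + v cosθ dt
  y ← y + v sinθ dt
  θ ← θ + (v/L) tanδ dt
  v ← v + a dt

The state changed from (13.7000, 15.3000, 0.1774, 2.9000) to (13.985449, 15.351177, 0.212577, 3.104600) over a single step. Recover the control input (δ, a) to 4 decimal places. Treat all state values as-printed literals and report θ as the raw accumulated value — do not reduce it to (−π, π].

a = (v'−v)/dt = (0.204600)/0.1 = 2.0460
Δθ = θ'−θ = 0.035177;  (v·dt/L) = 2.9000·0.1/2.7 = 0.107407
tan δ = Δθ·L/(v·dt) = 0.327510  →  δ = 0.3165

δ = 0.3165, a = 2.0460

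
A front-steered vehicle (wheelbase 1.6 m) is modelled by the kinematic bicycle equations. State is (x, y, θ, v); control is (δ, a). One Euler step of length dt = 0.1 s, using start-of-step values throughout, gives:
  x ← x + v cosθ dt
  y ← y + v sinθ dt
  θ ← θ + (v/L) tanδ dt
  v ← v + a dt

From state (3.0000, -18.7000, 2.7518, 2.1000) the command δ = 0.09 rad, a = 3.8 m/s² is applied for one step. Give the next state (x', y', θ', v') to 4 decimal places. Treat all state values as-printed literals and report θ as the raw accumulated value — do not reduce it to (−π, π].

(2.8058, -18.6202, 2.7636, 2.4800)

x' = 3.0000 + 2.1000·cos(2.7518)·0.1 = 2.8058
y' = -18.7000 + 2.1000·sin(2.7518)·0.1 = -18.6202
θ' = 2.7518 + (2.1000/1.6)·tan(0.09)·0.1 = 2.7636
v' = 2.1000 + 3.8000·0.1 = 2.4800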